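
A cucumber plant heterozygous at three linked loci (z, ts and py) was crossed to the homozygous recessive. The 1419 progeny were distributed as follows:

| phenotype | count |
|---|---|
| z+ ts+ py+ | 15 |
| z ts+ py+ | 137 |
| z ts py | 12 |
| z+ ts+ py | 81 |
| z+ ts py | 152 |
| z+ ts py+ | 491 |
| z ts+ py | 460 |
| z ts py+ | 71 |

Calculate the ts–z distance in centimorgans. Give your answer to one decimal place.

12.6 centimorgans

The two most frequent reciprocal classes, z ts+ py and z+ ts py+, are the parental types, so the F1 was z ts+ py / z+ ts py+.
The two rarest classes, z ts py and z+ ts+ py+, are the double crossovers. Comparing them with the parentals, only the ts allele has switched, so ts is the middle locus and the order is py – ts – z.
Crossovers in the ts–z interval produce the single-crossover classes z+ ts+ py and z ts py+ (81 + 71 = 152) plus the double crossovers (27).
RF(ts–z) = (152 + 27) / 1419 = 179/1419 = 0.1261 → 12.6 centimorgans.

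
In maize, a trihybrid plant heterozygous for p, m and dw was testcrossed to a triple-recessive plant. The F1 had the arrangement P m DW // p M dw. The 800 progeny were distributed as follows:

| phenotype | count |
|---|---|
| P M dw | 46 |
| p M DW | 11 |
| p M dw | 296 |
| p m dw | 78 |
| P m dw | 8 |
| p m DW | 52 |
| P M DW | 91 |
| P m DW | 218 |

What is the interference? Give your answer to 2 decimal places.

The two rarest classes, P m dw and p M DW, are the double crossovers. Comparing them with the parentals, only the dw allele has switched, so dw is the middle locus and the order is m – dw – p.
m–dw: (169 + 19)/800 = 0.2350; dw–p: (98 + 19)/800 = 0.1462.
Expected DCO frequency = 0.2350 × 0.1462 ≈ 0.03436; observed = 19/800 ≈ 0.02375.
Coefficient of coincidence = 0.02375/0.03436 ≈ 0.69; interference = 1 − 0.69 = 0.31.

0.31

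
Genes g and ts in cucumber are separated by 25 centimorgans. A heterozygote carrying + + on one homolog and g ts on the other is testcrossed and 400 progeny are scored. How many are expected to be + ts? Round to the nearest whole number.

50

A map distance of 25 centimorgans corresponds to a recombination frequency of 0.250.
The F1 is + + / g ts, so + ts is a recombinant gamete class with expected frequency r/2 = 0.250/2 = 0.1250.
Expected number = 0.1250 × 400 = 50.00 ≈ 50.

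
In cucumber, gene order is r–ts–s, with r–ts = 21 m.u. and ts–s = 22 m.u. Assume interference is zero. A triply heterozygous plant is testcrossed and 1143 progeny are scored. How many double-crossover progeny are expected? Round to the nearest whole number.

53

Map distances give recombination frequencies of 0.210 and 0.220 for the two intervals.
With no interference, expected double-crossover frequency = 0.210 × 0.220 = 0.04620.
Expected number = 0.04620 × 1143 = 52.81 ≈ 53.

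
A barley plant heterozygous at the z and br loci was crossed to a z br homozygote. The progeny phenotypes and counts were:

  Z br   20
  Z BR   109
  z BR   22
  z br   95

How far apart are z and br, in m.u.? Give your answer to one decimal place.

17.1 m.u.

The two most frequent classes, Z BR (109) and z br (95), are the parental types, so the F1 was Z BR / z br.
The recombinant classes are Z br and z BR: 20 + 22 = 42.
Recombination frequency = 42/246 = 0.1707 ≈ 17.1%, i.e. 17.1 m.u.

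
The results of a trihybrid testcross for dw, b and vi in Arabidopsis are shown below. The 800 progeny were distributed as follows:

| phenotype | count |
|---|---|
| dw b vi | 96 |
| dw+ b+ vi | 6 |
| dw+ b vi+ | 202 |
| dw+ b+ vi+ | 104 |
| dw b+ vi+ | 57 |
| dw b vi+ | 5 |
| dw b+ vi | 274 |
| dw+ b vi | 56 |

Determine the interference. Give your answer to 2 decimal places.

The two most frequent reciprocal classes, dw b+ vi and dw+ b vi+, are the parental types, so the F1 was dw b+ vi / dw+ b vi+.
The two rarest classes, dw+ b+ vi and dw b vi+, are the double crossovers. Comparing them with the parentals, only the dw allele has switched, so dw is the middle locus and the order is b – dw – vi.
b–dw: (200 + 11)/800 = 0.2637; dw–vi: (113 + 11)/800 = 0.1550.
Expected DCO frequency = 0.2637 × 0.1550 ≈ 0.04087; observed = 11/800 ≈ 0.01375.
Coefficient of coincidence = 0.01375/0.04087 ≈ 0.34; interference = 1 − 0.34 = 0.66.

0.66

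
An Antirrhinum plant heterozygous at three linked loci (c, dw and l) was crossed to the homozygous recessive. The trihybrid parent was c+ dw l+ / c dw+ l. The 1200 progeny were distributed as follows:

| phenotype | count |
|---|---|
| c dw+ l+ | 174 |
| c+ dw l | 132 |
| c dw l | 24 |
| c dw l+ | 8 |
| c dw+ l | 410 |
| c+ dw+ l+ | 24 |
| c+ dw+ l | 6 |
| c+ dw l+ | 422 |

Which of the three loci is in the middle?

c

The two rarest classes, c dw l+ and c+ dw+ l, are the double crossovers. Comparing them with the parentals, only the c allele has switched, so c is the middle locus and the order is dw – c – l.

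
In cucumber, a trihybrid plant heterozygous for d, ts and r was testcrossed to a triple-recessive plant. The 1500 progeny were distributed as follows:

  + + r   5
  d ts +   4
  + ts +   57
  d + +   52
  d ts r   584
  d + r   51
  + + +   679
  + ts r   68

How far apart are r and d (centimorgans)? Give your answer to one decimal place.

8.6 centimorgans

The two most frequent reciprocal classes, + + + and d ts r, are the parental types, so the F1 was + + + / d ts r.
The two rarest classes, + + r and d ts +, are the double crossovers. Comparing them with the parentals, only the r allele has switched, so r is the middle locus and the order is d – r – ts.
Crossovers in the d–r interval produce the single-crossover classes d + + and + ts r (52 + 68 = 120) plus the double crossovers (9).
RF(d–r) = (120 + 9) / 1500 = 129/1500 = 0.0860 → 8.6 centimorgans.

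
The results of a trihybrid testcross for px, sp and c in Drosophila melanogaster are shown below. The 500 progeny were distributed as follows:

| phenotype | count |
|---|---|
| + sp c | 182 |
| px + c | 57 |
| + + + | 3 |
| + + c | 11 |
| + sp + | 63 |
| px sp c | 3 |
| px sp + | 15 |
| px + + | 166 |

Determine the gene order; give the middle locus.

px

The two most frequent reciprocal classes, + sp c and px + +, are the parental types, so the F1 was + sp c / px + +.
The two rarest classes, px sp c and + + +, are the double crossovers. Comparing them with the parentals, only the px allele has switched, so px is the middle locus and the order is c – px – sp.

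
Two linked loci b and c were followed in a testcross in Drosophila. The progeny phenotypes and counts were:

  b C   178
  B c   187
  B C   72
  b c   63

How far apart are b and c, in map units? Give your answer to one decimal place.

The two most frequent classes, B c (187) and b C (178), are the parental types, so the F1 was B c / b C.
The recombinant classes are B C and b c: 72 + 63 = 135.
Recombination frequency = 135/500 = 0.2700 ≈ 27.0%, i.e. 27.0 map units.

27.0 map units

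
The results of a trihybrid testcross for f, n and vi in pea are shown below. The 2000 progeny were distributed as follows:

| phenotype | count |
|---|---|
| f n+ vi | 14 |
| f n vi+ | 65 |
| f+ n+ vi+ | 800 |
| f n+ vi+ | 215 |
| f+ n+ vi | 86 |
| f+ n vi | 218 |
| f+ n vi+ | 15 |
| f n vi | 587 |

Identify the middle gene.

The two most frequent reciprocal classes, f n vi and f+ n+ vi+, are the parental types, so the F1 was f n vi / f+ n+ vi+.
The two rarest classes, f n+ vi and f+ n vi+, are the double crossovers. Comparing them with the parentals, only the n allele has switched, so n is the middle locus and the order is f – n – vi.

n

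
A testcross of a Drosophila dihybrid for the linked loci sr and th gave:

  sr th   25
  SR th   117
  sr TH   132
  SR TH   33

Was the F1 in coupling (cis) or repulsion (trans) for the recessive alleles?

The two most frequent classes are SR th (117) and sr TH (132); these are the parental (non-recombinant) types.
So the F1 carried SR th on one chromosome and sr TH on the other — the recessive alleles are on opposite chromosomes (trans / repulsion).

trans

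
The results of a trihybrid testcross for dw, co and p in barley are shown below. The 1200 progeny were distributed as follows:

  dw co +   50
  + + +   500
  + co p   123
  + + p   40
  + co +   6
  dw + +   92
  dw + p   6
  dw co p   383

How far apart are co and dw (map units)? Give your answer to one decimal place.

18.9 map units

The two most frequent reciprocal classes, dw co p and + + +, are the parental types, so the F1 was dw co p / + + +.
The two rarest classes, dw + p and + co +, are the double crossovers. Comparing them with the parentals, only the co allele has switched, so co is the middle locus and the order is p – co – dw.
Crossovers in the co–dw interval produce the single-crossover classes + co p and dw + + (123 + 92 = 215) plus the double crossovers (12).
RF(co–dw) = (215 + 12) / 1200 = 227/1200 = 0.1892 → 18.9 map units.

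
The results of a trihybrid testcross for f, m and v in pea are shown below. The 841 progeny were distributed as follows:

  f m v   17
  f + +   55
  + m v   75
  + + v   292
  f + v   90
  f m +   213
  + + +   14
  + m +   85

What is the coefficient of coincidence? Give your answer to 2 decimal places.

The two most frequent reciprocal classes, f m + and + + v, are the parental types, so the F1 was f m + / + + v.
The two rarest classes, f m v and + + +, are the double crossovers. Comparing them with the parentals, only the v allele has switched, so v is the middle locus and the order is m – v – f.
m–v: (130 + 31)/841 = 0.1914; v–f: (175 + 31)/841 = 0.2449.
Expected DCO frequency = 0.1914 × 0.2449 ≈ 0.04687; observed = 31/841 ≈ 0.03686.
Coefficient of coincidence = 0.03686/0.04687 ≈ 0.79.

0.79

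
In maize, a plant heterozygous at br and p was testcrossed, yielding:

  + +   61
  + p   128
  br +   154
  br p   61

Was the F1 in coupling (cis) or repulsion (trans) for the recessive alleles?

trans

The two most frequent classes are + p (128) and br + (154); these are the parental (non-recombinant) types.
So the F1 carried + p on one chromosome and br + on the other — the recessive alleles are on opposite chromosomes (trans / repulsion).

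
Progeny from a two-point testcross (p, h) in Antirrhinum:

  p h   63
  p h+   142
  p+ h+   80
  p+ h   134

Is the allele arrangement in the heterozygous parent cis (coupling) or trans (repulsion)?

trans

The two most frequent classes are p+ h (134) and p h+ (142); these are the parental (non-recombinant) types.
So the F1 carried p+ h on one chromosome and p h+ on the other — the recessive alleles are on opposite chromosomes (trans / repulsion).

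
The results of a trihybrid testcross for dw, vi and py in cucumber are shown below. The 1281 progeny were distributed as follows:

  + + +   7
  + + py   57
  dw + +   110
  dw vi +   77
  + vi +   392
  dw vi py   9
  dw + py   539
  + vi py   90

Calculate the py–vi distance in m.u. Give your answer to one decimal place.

16.9 m.u.

The two most frequent reciprocal classes, dw + py and + vi +, are the parental types, so the F1 was dw + py / + vi +.
The two rarest classes, dw vi py and + + +, are the double crossovers. Comparing them with the parentals, only the vi allele has switched, so vi is the middle locus and the order is dw – vi – py.
Crossovers in the vi–py interval produce the single-crossover classes dw + + and + vi py (110 + 90 = 200) plus the double crossovers (16).
RF(vi–py) = (200 + 16) / 1281 = 216/1281 = 0.1686 → 16.9 m.u.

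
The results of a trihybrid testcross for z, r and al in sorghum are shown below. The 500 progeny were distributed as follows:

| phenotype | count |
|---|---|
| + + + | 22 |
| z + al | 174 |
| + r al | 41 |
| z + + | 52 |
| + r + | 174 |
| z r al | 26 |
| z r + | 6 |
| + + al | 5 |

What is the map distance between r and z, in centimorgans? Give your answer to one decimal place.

The two most frequent reciprocal classes, + r + and z + al, are the parental types, so the F1 was + r + / z + al.
The two rarest classes, z r + and + + al, are the double crossovers. Comparing them with the parentals, only the z allele has switched, so z is the middle locus and the order is al – z – r.
Crossovers in the z–r interval produce the single-crossover classes + + + and z r al (22 + 26 = 48) plus the double crossovers (11).
RF(z–r) = (48 + 11) / 500 = 59/500 = 0.1180 → 11.8 centimorgans.

11.8 centimorgans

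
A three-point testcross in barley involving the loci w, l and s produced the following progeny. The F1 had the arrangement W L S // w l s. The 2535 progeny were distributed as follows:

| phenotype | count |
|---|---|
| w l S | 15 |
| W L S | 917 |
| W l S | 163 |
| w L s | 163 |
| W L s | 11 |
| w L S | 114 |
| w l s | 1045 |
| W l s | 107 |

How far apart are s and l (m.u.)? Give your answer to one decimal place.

13.9 m.u.

The two rarest classes, W L s and w l S, are the double crossovers. Comparing them with the parentals, only the s allele has switched, so s is the middle locus and the order is l – s – w.
Crossovers in the l–s interval produce the single-crossover classes W l S and w L s (163 + 163 = 326) plus the double crossovers (26).
RF(l–s) = (326 + 26) / 2535 = 352/2535 = 0.1389 → 13.9 m.u.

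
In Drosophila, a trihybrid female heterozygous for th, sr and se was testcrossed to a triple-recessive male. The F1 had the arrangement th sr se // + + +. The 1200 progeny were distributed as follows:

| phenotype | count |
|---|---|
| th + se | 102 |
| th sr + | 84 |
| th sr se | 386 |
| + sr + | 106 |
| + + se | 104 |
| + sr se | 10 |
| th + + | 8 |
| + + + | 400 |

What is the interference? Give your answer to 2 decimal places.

The two rarest classes, + sr se and th + +, are the double crossovers. Comparing them with the parentals, only the th allele has switched, so th is the middle locus and the order is sr – th – se.
sr–th: (208 + 18)/1200 = 0.1883; th–se: (188 + 18)/1200 = 0.1717.
Expected DCO frequency = 0.1883 × 0.1717 ≈ 0.03233; observed = 18/1200 ≈ 0.01500.
Coefficient of coincidence = 0.01500/0.03233 ≈ 0.46; interference = 1 − 0.46 = 0.54.

0.54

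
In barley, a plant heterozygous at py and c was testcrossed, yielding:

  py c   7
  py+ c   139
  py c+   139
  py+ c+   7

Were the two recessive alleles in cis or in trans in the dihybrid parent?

trans

The two most frequent classes are py+ c (139) and py c+ (139); these are the parental (non-recombinant) types.
So the F1 carried py+ c on one chromosome and py c+ on the other — the recessive alleles are on opposite chromosomes (trans / repulsion).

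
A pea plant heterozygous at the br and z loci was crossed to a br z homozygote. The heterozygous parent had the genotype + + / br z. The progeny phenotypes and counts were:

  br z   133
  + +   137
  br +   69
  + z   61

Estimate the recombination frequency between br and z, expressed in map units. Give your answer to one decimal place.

The recombinant classes are + z and br +: 61 + 69 = 130.
Recombination frequency = 130/400 = 0.3250 ≈ 32.5%, i.e. 32.5 map units.

32.5 map units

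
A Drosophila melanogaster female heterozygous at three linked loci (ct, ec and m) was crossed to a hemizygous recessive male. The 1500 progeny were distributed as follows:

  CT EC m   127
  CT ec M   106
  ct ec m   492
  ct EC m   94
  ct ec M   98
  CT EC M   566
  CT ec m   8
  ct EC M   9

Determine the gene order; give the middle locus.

ct

The two most frequent reciprocal classes, CT EC M and ct ec m, are the parental types, so the F1 was CT EC M / ct ec m.
The two rarest classes, ct EC M and CT ec m, are the double crossovers. Comparing them with the parentals, only the ct allele has switched, so ct is the middle locus and the order is m – ct – ec.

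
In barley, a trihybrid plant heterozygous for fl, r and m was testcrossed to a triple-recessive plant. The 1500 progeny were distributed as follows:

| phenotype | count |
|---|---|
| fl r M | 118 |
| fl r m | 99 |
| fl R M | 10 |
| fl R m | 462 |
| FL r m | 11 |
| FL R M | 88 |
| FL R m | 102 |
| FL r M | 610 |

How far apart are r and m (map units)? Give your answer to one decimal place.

The two most frequent reciprocal classes, FL r M and fl R m, are the parental types, so the F1 was FL r M / fl R m.
The two rarest classes, FL r m and fl R M, are the double crossovers. Comparing them with the parentals, only the m allele has switched, so m is the middle locus and the order is fl – m – r.
Crossovers in the m–r interval produce the single-crossover classes FL R M and fl r m (88 + 99 = 187) plus the double crossovers (21).
RF(m–r) = (187 + 21) / 1500 = 208/1500 = 0.1387 → 13.9 map units.

13.9 map units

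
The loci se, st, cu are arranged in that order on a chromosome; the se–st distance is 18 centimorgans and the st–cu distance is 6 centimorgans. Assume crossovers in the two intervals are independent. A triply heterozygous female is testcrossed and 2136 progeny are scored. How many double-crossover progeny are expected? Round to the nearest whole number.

Map distances give recombination frequencies of 0.180 and 0.060 for the two intervals.
With no interference, expected double-crossover frequency = 0.180 × 0.060 = 0.01080.
Expected number = 0.01080 × 2136 = 23.07 ≈ 23.

23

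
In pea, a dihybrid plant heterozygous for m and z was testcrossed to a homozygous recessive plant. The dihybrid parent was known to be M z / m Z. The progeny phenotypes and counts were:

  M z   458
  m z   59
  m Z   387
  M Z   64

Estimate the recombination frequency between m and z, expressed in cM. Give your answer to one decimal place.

The recombinant classes are M Z and m z: 64 + 59 = 123.
Recombination frequency = 123/968 = 0.1271 ≈ 12.7%, i.e. 12.7 cM.

12.7 cM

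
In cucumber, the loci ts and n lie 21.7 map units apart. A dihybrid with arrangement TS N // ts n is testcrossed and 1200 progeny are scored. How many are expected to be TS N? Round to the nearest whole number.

A map distance of 21.7 map units corresponds to a recombination frequency of 0.217.
The F1 is TS N / ts n, so TS N is a parental gamete class with expected frequency (1 − r)/2 = 0.783/2 = 0.3915.
Expected number = 0.3915 × 1200 = 469.80 ≈ 470.

470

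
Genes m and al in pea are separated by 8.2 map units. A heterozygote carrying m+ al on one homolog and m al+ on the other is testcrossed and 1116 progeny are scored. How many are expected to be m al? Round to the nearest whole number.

46

A map distance of 8.2 map units corresponds to a recombination frequency of 0.082.
The F1 is m+ al / m al+, so m al is a recombinant gamete class with expected frequency r/2 = 0.082/2 = 0.0410.
Expected number = 0.0410 × 1116 = 45.76 ≈ 46.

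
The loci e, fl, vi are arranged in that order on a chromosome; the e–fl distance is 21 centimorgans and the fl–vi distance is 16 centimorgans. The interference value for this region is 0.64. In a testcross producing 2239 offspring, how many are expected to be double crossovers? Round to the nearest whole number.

27

Map distances give recombination frequencies of 0.210 and 0.160 for the two intervals.
With interference 0.64 (so coincidence = 0.36), expected double-crossover frequency = 0.210 × 0.160 × 0.36 = 0.01210.
Expected number = 0.01210 × 2239 = 27.08 ≈ 27.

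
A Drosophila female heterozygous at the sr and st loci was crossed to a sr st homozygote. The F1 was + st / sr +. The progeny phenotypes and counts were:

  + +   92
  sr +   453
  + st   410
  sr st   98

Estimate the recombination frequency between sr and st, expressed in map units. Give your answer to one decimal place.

The recombinant classes are + + and sr st: 92 + 98 = 190.
Recombination frequency = 190/1053 = 0.1804 ≈ 18.0%, i.e. 18.0 map units.

18.0 map units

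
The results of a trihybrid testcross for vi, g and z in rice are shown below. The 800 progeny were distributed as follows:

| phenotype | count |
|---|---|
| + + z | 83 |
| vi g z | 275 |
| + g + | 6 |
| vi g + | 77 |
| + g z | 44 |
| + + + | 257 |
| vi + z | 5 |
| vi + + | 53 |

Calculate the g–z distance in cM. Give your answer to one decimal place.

The two most frequent reciprocal classes, vi g z and + + +, are the parental types, so the F1 was vi g z / + + +.
The two rarest classes, vi + z and + g +, are the double crossovers. Comparing them with the parentals, only the g allele has switched, so g is the middle locus and the order is z – g – vi.
Crossovers in the z–g interval produce the single-crossover classes vi g + and + + z (77 + 83 = 160) plus the double crossovers (11).
RF(z–g) = (160 + 11) / 800 = 171/800 = 0.2137 → 21.4 cM.

21.4 cM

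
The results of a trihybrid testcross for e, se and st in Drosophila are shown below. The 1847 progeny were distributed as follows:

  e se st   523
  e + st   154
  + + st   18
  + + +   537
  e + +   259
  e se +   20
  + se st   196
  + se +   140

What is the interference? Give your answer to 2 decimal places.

0.57

The two most frequent reciprocal classes, e se st and + + +, are the parental types, so the F1 was e se st / + + +.
The two rarest classes, e se + and + + st, are the double crossovers. Comparing them with the parentals, only the st allele has switched, so st is the middle locus and the order is se – st – e.
se–st: (294 + 38)/1847 = 0.1798; st–e: (455 + 38)/1847 = 0.2669.
Expected DCO frequency = 0.1798 × 0.2669 ≈ 0.04799; observed = 38/1847 ≈ 0.02057.
Coefficient of coincidence = 0.02057/0.04799 ≈ 0.43; interference = 1 − 0.43 = 0.57.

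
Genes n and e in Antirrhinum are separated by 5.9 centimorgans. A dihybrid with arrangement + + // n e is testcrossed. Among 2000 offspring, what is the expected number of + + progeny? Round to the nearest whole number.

A map distance of 5.9 centimorgans corresponds to a recombination frequency of 0.059.
The F1 is + + / n e, so + + is a parental gamete class with expected frequency (1 − r)/2 = 0.941/2 = 0.4705.
Expected number = 0.4705 × 2000 = 941.00 ≈ 941.

941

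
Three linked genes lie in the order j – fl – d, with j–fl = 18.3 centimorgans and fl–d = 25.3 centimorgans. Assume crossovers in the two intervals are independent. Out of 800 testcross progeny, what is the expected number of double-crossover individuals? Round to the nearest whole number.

37

Map distances give recombination frequencies of 0.183 and 0.253 for the two intervals.
With no interference, expected double-crossover frequency = 0.183 × 0.253 = 0.04630.
Expected number = 0.04630 × 800 = 37.04 ≈ 37.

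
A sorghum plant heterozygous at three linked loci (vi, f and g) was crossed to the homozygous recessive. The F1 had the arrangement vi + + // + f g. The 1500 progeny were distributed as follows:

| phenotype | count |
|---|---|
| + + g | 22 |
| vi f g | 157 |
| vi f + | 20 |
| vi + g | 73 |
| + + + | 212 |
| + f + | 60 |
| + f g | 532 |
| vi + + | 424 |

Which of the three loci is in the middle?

The two rarest classes, vi f + and + + g, are the double crossovers. Comparing them with the parentals, only the f allele has switched, so f is the middle locus and the order is vi – f – g.

f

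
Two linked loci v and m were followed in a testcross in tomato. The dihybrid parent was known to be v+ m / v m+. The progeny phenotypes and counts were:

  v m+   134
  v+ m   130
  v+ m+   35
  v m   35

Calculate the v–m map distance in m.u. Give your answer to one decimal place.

21.0 m.u.

The recombinant classes are v+ m+ and v m: 35 + 35 = 70.
Recombination frequency = 70/334 = 0.2096 ≈ 21.0%, i.e. 21.0 m.u.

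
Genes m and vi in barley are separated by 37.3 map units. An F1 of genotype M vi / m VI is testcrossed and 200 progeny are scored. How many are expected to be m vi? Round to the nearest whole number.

A map distance of 37.3 map units corresponds to a recombination frequency of 0.373.
The F1 is M vi / m VI, so m vi is a recombinant gamete class with expected frequency r/2 = 0.373/2 = 0.1865.
Expected number = 0.1865 × 200 = 37.30 ≈ 37.

37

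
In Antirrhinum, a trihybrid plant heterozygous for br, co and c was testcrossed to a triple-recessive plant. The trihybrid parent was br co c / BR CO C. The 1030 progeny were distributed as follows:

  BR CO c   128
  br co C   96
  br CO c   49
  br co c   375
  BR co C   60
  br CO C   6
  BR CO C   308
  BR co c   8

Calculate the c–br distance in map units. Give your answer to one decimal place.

The two rarest classes, BR co c and br CO C, are the double crossovers. Comparing them with the parentals, only the br allele has switched, so br is the middle locus and the order is c – br – co.
Crossovers in the c–br interval produce the single-crossover classes br co C and BR CO c (96 + 128 = 224) plus the double crossovers (14).
RF(c–br) = (224 + 14) / 1030 = 238/1030 = 0.2311 → 23.1 map units.

23.1 map units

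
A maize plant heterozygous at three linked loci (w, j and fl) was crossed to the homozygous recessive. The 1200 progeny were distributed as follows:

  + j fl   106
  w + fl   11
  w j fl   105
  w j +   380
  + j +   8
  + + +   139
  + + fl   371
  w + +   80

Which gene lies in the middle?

The two most frequent reciprocal classes, + + fl and w j +, are the parental types, so the F1 was + + fl / w j +.
The two rarest classes, w + fl and + j +, are the double crossovers. Comparing them with the parentals, only the w allele has switched, so w is the middle locus and the order is j – w – fl.

w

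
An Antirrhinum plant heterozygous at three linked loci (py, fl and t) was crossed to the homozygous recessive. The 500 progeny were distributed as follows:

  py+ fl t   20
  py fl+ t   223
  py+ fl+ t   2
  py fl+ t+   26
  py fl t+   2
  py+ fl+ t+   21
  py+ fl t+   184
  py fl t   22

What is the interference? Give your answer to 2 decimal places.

0.15

The two most frequent reciprocal classes, py+ fl t+ and py fl+ t, are the parental types, so the F1 was py+ fl t+ / py fl+ t.
The two rarest classes, py fl t+ and py+ fl+ t, are the double crossovers. Comparing them with the parentals, only the py allele has switched, so py is the middle locus and the order is fl – py – t.
fl–py: (43 + 4)/500 = 0.0940; py–t: (46 + 4)/500 = 0.1000.
Expected DCO frequency = 0.0940 × 0.1000 ≈ 0.00940; observed = 4/500 ≈ 0.00800.
Coefficient of coincidence = 0.00800/0.00940 ≈ 0.85; interference = 1 − 0.85 = 0.15.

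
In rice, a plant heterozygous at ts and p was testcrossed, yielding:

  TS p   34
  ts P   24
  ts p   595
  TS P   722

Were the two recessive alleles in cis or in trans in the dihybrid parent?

The two most frequent classes are TS P (722) and ts p (595); these are the parental (non-recombinant) types.
So the F1 carried TS P on one chromosome and ts p on the other — the recessive alleles are on the same chromosome (cis / coupling).

cis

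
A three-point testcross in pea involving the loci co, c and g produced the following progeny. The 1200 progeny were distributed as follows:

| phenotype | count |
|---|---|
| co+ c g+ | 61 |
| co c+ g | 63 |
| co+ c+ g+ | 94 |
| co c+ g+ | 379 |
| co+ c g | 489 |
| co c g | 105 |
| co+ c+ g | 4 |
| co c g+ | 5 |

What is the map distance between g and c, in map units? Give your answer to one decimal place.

11.1 map units

The two most frequent reciprocal classes, co+ c g and co c+ g+, are the parental types, so the F1 was co+ c g / co c+ g+.
The two rarest classes, co+ c+ g and co c g+, are the double crossovers. Comparing them with the parentals, only the c allele has switched, so c is the middle locus and the order is g – c – co.
Crossovers in the g–c interval produce the single-crossover classes co+ c g+ and co c+ g (61 + 63 = 124) plus the double crossovers (9).
RF(g–c) = (124 + 9) / 1200 = 133/1200 = 0.1108 → 11.1 map units.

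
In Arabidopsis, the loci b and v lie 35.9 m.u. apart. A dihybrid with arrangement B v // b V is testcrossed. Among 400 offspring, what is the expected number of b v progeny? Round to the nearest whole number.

A map distance of 35.9 m.u. corresponds to a recombination frequency of 0.359.
The F1 is B v / b V, so b v is a recombinant gamete class with expected frequency r/2 = 0.359/2 = 0.1795.
Expected number = 0.1795 × 400 = 71.80 ≈ 72.

72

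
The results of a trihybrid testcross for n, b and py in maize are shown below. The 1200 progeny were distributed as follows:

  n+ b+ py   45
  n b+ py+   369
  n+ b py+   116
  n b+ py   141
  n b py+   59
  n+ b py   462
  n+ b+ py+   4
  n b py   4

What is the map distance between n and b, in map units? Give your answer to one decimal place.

9.3 map units

The two most frequent reciprocal classes, n+ b py and n b+ py+, are the parental types, so the F1 was n+ b py / n b+ py+.
The two rarest classes, n b py and n+ b+ py+, are the double crossovers. Comparing them with the parentals, only the n allele has switched, so n is the middle locus and the order is py – n – b.
Crossovers in the n–b interval produce the single-crossover classes n+ b+ py and n b py+ (45 + 59 = 104) plus the double crossovers (8).
RF(n–b) = (104 + 8) / 1200 = 112/1200 = 0.0933 → 9.3 map units.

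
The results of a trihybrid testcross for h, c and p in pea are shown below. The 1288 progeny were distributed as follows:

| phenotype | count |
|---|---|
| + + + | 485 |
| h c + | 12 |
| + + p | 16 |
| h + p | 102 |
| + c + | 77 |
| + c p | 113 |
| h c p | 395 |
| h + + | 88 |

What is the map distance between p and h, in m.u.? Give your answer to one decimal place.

17.8 m.u.

The two most frequent reciprocal classes, h c p and + + +, are the parental types, so the F1 was h c p / + + +.
The two rarest classes, h c + and + + p, are the double crossovers. Comparing them with the parentals, only the p allele has switched, so p is the middle locus and the order is c – p – h.
Crossovers in the p–h interval produce the single-crossover classes + c p and h + + (113 + 88 = 201) plus the double crossovers (28).
RF(p–h) = (201 + 28) / 1288 = 229/1288 = 0.1778 → 17.8 m.u.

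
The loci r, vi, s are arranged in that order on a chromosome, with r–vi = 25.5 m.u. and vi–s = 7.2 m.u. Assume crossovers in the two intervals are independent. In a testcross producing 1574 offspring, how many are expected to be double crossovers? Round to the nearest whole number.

29

Map distances give recombination frequencies of 0.255 and 0.072 for the two intervals.
With no interference, expected double-crossover frequency = 0.255 × 0.072 = 0.01836.
Expected number = 0.01836 × 1574 = 28.90 ≈ 29.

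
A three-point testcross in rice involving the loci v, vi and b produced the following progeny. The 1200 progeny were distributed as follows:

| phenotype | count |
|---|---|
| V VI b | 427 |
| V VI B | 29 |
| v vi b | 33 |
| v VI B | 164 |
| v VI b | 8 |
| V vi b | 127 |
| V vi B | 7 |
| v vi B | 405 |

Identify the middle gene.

v

The two most frequent reciprocal classes, v vi B and V VI b, are the parental types, so the F1 was v vi B / V VI b.
The two rarest classes, V vi B and v VI b, are the double crossovers. Comparing them with the parentals, only the v allele has switched, so v is the middle locus and the order is b – v – vi.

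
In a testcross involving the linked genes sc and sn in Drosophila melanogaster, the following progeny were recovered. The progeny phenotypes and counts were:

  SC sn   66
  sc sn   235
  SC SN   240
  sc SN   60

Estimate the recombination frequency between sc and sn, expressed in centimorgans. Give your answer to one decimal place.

The two most frequent classes, SC SN (240) and sc sn (235), are the parental types, so the F1 was SC SN / sc sn.
The recombinant classes are SC sn and sc SN: 66 + 60 = 126.
Recombination frequency = 126/601 = 0.2097 ≈ 21.0%, i.e. 21.0 centimorgans.

21.0 centimorgans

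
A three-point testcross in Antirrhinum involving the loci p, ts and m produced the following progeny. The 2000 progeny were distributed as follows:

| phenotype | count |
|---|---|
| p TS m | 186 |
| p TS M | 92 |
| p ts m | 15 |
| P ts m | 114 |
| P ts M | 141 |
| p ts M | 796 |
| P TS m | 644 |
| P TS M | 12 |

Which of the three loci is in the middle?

m

The two most frequent reciprocal classes, P TS m and p ts M, are the parental types, so the F1 was P TS m / p ts M.
The two rarest classes, P TS M and p ts m, are the double crossovers. Comparing them with the parentals, only the m allele has switched, so m is the middle locus and the order is ts – m – p.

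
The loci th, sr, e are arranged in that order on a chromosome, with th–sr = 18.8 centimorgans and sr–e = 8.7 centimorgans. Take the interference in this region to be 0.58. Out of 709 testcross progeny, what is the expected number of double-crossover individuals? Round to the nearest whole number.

5

Map distances give recombination frequencies of 0.188 and 0.087 for the two intervals.
With interference 0.58 (so coincidence = 0.42), expected double-crossover frequency = 0.188 × 0.087 × 0.42 = 0.00687.
Expected number = 0.00687 × 709 = 4.87 ≈ 5.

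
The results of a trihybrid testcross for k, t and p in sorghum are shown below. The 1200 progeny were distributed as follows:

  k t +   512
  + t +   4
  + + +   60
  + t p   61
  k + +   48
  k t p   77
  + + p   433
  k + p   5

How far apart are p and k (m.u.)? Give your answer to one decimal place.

The two most frequent reciprocal classes, + + p and k t +, are the parental types, so the F1 was + + p / k t +.
The two rarest classes, k + p and + t +, are the double crossovers. Comparing them with the parentals, only the k allele has switched, so k is the middle locus and the order is p – k – t.
Crossovers in the p–k interval produce the single-crossover classes + + + and k t p (60 + 77 = 137) plus the double crossovers (9).
RF(p–k) = (137 + 9) / 1200 = 146/1200 = 0.1217 → 12.2 m.u.

12.2 m.u.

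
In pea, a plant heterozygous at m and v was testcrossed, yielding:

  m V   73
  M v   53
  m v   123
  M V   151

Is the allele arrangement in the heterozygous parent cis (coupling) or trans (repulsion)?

cis

The two most frequent classes are M V (151) and m v (123); these are the parental (non-recombinant) types.
So the F1 carried M V on one chromosome and m v on the other — the recessive alleles are on the same chromosome (cis / coupling).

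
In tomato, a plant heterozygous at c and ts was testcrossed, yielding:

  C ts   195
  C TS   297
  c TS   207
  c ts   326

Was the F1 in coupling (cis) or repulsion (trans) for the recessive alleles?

The two most frequent classes are C TS (297) and c ts (326); these are the parental (non-recombinant) types.
So the F1 carried C TS on one chromosome and c ts on the other — the recessive alleles are on the same chromosome (cis / coupling).

cis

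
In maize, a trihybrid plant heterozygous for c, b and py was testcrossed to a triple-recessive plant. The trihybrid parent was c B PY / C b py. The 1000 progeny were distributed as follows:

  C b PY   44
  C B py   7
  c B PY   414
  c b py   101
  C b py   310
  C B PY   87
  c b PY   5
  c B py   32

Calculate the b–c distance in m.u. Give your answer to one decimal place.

The two rarest classes, c b PY and C B py, are the double crossovers. Comparing them with the parentals, only the b allele has switched, so b is the middle locus and the order is py – b – c.
Crossovers in the b–c interval produce the single-crossover classes C B PY and c b py (87 + 101 = 188) plus the double crossovers (12).
RF(b–c) = (188 + 12) / 1000 = 200/1000 = 0.2000 → 20.0 m.u.

20.0 m.u.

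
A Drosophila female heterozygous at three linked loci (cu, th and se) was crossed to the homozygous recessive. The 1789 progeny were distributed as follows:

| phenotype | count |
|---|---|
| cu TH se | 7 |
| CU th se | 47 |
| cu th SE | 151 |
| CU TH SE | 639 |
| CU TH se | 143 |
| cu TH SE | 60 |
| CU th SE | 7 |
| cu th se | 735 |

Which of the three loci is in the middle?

th

The two most frequent reciprocal classes, CU TH SE and cu th se, are the parental types, so the F1 was CU TH SE / cu th se.
The two rarest classes, CU th SE and cu TH se, are the double crossovers. Comparing them with the parentals, only the th allele has switched, so th is the middle locus and the order is se – th – cu.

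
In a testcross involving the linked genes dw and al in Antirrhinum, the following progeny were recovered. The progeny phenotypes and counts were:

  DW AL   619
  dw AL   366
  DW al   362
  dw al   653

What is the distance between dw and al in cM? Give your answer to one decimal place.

The two most frequent classes, DW AL (619) and dw al (653), are the parental types, so the F1 was DW AL / dw al.
The recombinant classes are DW al and dw AL: 362 + 366 = 728.
Recombination frequency = 728/2000 = 0.3640 ≈ 36.4%, i.e. 36.4 cM.

36.4 cM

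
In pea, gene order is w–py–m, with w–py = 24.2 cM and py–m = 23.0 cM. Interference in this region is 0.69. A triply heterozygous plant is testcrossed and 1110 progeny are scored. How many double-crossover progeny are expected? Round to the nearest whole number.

Map distances give recombination frequencies of 0.242 and 0.230 for the two intervals.
With interference 0.69 (so coincidence = 0.31), expected double-crossover frequency = 0.242 × 0.230 × 0.31 = 0.01725.
Expected number = 0.01725 × 1110 = 19.15 ≈ 19.

19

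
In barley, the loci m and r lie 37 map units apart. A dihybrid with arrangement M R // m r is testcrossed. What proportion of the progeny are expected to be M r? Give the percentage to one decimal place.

A map distance of 37 map units corresponds to a recombination frequency of 0.370.
The F1 is M R / m r, so M r is a recombinant gamete class with expected frequency r/2 = 0.370/2 = 0.1850.
That is 0.1850 = 18.5% of the progeny.

18.5%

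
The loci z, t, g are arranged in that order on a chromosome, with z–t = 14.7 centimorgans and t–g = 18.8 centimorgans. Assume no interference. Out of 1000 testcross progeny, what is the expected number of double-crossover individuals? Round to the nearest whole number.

Map distances give recombination frequencies of 0.147 and 0.188 for the two intervals.
With no interference, expected double-crossover frequency = 0.147 × 0.188 = 0.02764.
Expected number = 0.02764 × 1000 = 27.64 ≈ 28.

28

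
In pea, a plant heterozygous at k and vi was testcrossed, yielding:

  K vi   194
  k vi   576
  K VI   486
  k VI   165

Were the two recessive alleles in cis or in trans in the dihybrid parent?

cis

The two most frequent classes are K VI (486) and k vi (576); these are the parental (non-recombinant) types.
So the F1 carried K VI on one chromosome and k vi on the other — the recessive alleles are on the same chromosome (cis / coupling).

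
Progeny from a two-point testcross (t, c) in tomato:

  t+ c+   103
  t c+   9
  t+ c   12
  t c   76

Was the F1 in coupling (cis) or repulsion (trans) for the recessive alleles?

cis

The two most frequent classes are t+ c+ (103) and t c (76); these are the parental (non-recombinant) types.
So the F1 carried t+ c+ on one chromosome and t c on the other — the recessive alleles are on the same chromosome (cis / coupling).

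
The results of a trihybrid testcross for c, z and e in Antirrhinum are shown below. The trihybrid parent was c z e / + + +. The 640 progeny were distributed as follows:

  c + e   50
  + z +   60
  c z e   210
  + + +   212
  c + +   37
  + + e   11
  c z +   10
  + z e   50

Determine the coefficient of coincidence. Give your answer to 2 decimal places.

The two rarest classes, c z + and + + e, are the double crossovers. Comparing them with the parentals, only the e allele has switched, so e is the middle locus and the order is c – e – z.
c–e: (87 + 21)/640 = 0.1688; e–z: (110 + 21)/640 = 0.2047.
Expected DCO frequency = 0.1688 × 0.2047 ≈ 0.03455; observed = 21/640 ≈ 0.03281.
Coefficient of coincidence = 0.03281/0.03455 ≈ 0.95.

0.95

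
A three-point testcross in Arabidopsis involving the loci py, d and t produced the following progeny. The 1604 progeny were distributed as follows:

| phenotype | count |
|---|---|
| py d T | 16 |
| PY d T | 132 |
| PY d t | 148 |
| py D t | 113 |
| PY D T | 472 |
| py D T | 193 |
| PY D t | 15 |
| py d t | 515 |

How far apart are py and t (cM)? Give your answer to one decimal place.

23.2 cM

The two most frequent reciprocal classes, PY D T and py d t, are the parental types, so the F1 was PY D T / py d t.
The two rarest classes, PY D t and py d T, are the double crossovers. Comparing them with the parentals, only the t allele has switched, so t is the middle locus and the order is d – t – py.
Crossovers in the t–py interval produce the single-crossover classes py D T and PY d t (193 + 148 = 341) plus the double crossovers (31).
RF(t–py) = (341 + 31) / 1604 = 372/1604 = 0.2319 → 23.2 cM.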